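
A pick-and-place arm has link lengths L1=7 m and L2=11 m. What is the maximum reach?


Given: L1 = 7 m, L2 = 11 m
For a 2-link planar arm, max reach = L1 + L2 (fully extended)
Max reach = 7 + 11
Max reach = 18 m

18 m


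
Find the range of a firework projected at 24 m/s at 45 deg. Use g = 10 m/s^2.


Given: v0 = 24 m/s, theta = 45 deg, g = 10 m/s^2
sin(2*45) = sin(90) = 1
Using R = v0^2 * sin(2*theta) / g
R = 24^2 * 1 / 10
R = 576 / 10
R = 288/5 m

288/5 m


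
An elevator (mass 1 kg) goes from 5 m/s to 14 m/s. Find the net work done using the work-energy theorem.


Given: m = 1 kg, v0 = 5 m/s, v = 14 m/s
Using W = (1/2)*m*(v^2 - v0^2)
v^2 = 14^2 = 196
v0^2 = 5^2 = 25
v^2 - v0^2 = 196 - 25 = 171
W = (1/2)*1*171 = 171/2 J

171/2 J


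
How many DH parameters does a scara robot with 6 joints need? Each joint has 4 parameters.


Given: 6 joints, 4 DH parameters per joint (d, theta, a, alpha)
Total DH parameters = number_of_joints * 4
Total = 6 * 4
Total = 24

24


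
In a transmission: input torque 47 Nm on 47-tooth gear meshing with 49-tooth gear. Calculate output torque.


Given: N1 = 47, N2 = 49, T1 = 47 Nm
Using T2/T1 = N2/N1
T2 = T1 * N2 / N1
T2 = 47 * 49 / 47
T2 = 2303 / 47
T2 = 49 Nm

49 Nm


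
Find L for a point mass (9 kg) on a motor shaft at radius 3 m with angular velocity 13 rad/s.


Given: m = 9 kg, r = 3 m, omega = 13 rad/s
For a point mass: I = m*r^2
I = 9*3^2 = 9*9 = 81
L = I*omega = 81*13
L = 1053 kg*m^2/s

1053 kg*m^2/s


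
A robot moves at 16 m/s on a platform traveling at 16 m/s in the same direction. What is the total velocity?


Given: object velocity = 16 m/s, platform velocity = 16 m/s (same direction)
Using classical velocity addition: v_total = v_object + v_platform
v_total = 16 + 16
v_total = 32 m/s

32 m/s


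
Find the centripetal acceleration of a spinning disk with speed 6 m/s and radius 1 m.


Given: v = 6 m/s, r = 1 m
Using a_c = v^2 / r
a_c = 6^2 / 1
a_c = 36 / 1
a_c = 36 m/s^2

36 m/s^2


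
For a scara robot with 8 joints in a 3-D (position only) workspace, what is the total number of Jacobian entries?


Given: task space dimension = 3, joints = 8
Jacobian is a 3 x 8 matrix
Total entries = rows * columns
Total = 3 * 8
Total = 24

24


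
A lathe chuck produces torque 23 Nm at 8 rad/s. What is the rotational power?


Given: tau = 23 Nm, omega = 8 rad/s
Using P = tau * omega
P = 23 * 8
P = 184 W

184 W


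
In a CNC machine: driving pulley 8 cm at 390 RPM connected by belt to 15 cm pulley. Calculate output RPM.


Given: D1 = 8 cm, w1 = 390 RPM, D2 = 15 cm
Using D1*w1 = D2*w2
w2 = D1*w1 / D2
w2 = 8*390 / 15
w2 = 3120 / 15
w2 = 208 RPM

208 RPM


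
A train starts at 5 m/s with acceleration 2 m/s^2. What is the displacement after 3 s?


Given: v0 = 5 m/s, a = 2 m/s^2, t = 3 s
Using s = v0*t + (1/2)*a*t^2
s = 5*3 + (1/2)*2*3^2
s = 15 + (1/2)*18
s = 15 + 9
s = 24

24 m


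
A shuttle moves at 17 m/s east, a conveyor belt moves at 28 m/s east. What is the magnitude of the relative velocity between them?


Given: v_A = 17 m/s east, v_B = 28 m/s east
Both move in the same direction; relative speed = |v_A - v_B|
|17 - 28| = |-11|
= 11 m/s

11 m/s


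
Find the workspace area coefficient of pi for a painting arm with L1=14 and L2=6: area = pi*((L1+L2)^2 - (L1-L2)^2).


Given: L1 = 14, L2 = 6
(L1+L2)^2 = (20)^2 = 400
(L1-L2)^2 = (8)^2 = 64
Difference = 400 - 64 = 336
This equals 4*L1*L2 = 4*14*6 = 336
Workspace area = 336*pi

336


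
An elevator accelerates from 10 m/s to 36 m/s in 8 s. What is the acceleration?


Given: initial velocity v0 = 10 m/s, final velocity v = 36 m/s, time t = 8 s
Using a = (v - v0) / t
a = (36 - 10) / 8
a = 26 / 8
a = 13/4 m/s^2

13/4 m/s^2


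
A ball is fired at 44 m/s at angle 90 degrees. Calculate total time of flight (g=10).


Given: v0 = 44 m/s, theta = 90 deg, g = 10 m/s^2
sin(90) = 1
Using T = 2*v0*sin(theta) / g
T = 2*44*1 / 10
T = 88 / 10
T = 44/5 s

44/5 s


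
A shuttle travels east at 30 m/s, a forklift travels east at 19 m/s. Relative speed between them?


Given: v_A = 30 m/s east, v_B = 19 m/s east
Both move in the same direction; relative speed = |v_A - v_B|
|30 - 19| = |11|
= 11 m/s

11 m/s


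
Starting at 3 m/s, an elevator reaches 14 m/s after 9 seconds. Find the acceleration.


Given: initial velocity v0 = 3 m/s, final velocity v = 14 m/s, time t = 9 s
Using a = (v - v0) / t
a = (14 - 3) / 9
a = 11 / 9
a = 11/9 m/s^2

11/9 m/s^2


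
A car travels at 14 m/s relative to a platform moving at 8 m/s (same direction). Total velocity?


Given: object velocity = 14 m/s, platform velocity = 8 m/s (same direction)
Using classical velocity addition: v_total = v_object + v_platform
v_total = 14 + 8
v_total = 22 m/s

22 m/s


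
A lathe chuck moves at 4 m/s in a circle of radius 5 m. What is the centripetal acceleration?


Given: v = 4 m/s, r = 5 m
Using a_c = v^2 / r
a_c = 4^2 / 5
a_c = 16 / 5
a_c = 16/5 m/s^2

16/5 m/s^2


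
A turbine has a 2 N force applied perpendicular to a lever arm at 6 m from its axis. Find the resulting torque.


Given: F = 2 N, r = 6 m, angle = 90 deg (perpendicular)
Using tau = F * r * sin(90)
sin(90) = 1
tau = 2 * 6 * 1
tau = 12 Nm

12 Nm


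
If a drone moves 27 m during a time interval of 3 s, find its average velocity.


Given: distance d = 27 m, time t = 3 s
Using v = d / t
v = 27 / 3
v = 9 m/s

9 m/s


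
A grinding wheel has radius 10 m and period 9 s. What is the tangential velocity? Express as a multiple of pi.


Given: radius r = 10 m, period T = 9 s
Using v = 2*pi*r / T
v = 2*pi*10 / 9
v = 20*pi / 9
v = 20/9*pi m/s

20/9*pi m/s


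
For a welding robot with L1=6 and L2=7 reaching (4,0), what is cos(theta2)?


Given: L1 = 6, L2 = 7, target (x, y) = (4, 0)
Using cos(theta2) = (x^2 + y^2 - L1^2 - L2^2) / (2*L1*L2)
x^2 + y^2 = 4^2 + 0 = 16
L1^2 + L2^2 = 36 + 49 = 85
Numerator = 16 - 85 = -69
Denominator = 2*6*7 = 84
cos(theta2) = -69/84 = -23/28

-23/28


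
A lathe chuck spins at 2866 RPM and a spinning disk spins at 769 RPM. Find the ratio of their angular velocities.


Given: RPM_A = 2866, RPM_B = 769
omega = 2*pi*RPM/60, so omega_A/omega_B = RPM_A / RPM_B
omega_A/omega_B = 2866 / 769
omega_A/omega_B = 2866/769

2866/769


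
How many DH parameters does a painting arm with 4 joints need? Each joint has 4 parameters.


Given: 4 joints, 4 DH parameters per joint (d, theta, a, alpha)
Total DH parameters = number_of_joints * 4
Total = 4 * 4
Total = 16

16


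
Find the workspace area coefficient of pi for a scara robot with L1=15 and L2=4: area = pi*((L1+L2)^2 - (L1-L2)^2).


Given: L1 = 15, L2 = 4
(L1+L2)^2 = (19)^2 = 361
(L1-L2)^2 = (11)^2 = 121
Difference = 361 - 121 = 240
This equals 4*L1*L2 = 4*15*4 = 240
Workspace area = 240*pi

240


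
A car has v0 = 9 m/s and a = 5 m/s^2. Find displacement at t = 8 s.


Given: v0 = 9 m/s, a = 5 m/s^2, t = 8 s
Using s = v0*t + (1/2)*a*t^2
s = 9*8 + (1/2)*5*8^2
s = 72 + (1/2)*320
s = 72 + 160
s = 232

232 m


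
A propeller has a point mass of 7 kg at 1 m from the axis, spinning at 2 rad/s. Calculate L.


Given: m = 7 kg, r = 1 m, omega = 2 rad/s
For a point mass: I = m*r^2
I = 7*1^2 = 7*1 = 7
L = I*omega = 7*2
L = 14 kg*m^2/s

14 kg*m^2/s


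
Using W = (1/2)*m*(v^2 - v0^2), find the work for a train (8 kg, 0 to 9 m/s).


Given: m = 8 kg, v0 = 0 m/s, v = 9 m/s
Using W = (1/2)*m*(v^2 - v0^2)
v^2 = 9^2 = 81
v0^2 = 0^2 = 0
v^2 - v0^2 = 81 - 0 = 81
W = (1/2)*8*81 = 324 J

324 J


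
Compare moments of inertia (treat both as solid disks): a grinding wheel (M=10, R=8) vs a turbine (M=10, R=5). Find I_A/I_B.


Given: M1=10 kg, R1=8 m, M2=10 kg, R2=5 m
For a disk: I = (1/2)*M*R^2, so I_A/I_B = (M1*R1^2)/(M2*R2^2)
M1*R1^2 = 10*64 = 640
M2*R2^2 = 10*25 = 250
I_A/I_B = 640/250 = 64/25

64/25


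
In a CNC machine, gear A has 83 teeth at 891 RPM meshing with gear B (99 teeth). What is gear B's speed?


Given: N1 = 83 teeth, w1 = 891 RPM, N2 = 99 teeth
Using N1*w1 = N2*w2
w2 = N1*w1 / N2
w2 = 83*891 / 99
w2 = 73953 / 99
w2 = 747 RPM

747 RPM


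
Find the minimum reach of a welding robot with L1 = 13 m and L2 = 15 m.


Given: L1 = 13 m, L2 = 15 m
For a 2-link planar arm, min reach = |L1 - L2| (second link folded back)
Min reach = |13 - 15|
Min reach = 2 m

2 m


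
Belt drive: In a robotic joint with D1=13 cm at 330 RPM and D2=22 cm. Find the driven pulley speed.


Given: D1 = 13 cm, w1 = 330 RPM, D2 = 22 cm
Using D1*w1 = D2*w2
w2 = D1*w1 / D2
w2 = 13*330 / 22
w2 = 4290 / 22
w2 = 195 RPM

195 RPM


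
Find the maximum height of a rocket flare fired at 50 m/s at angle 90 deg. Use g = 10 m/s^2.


Given: v0 = 50 m/s, theta = 90 deg, g = 10 m/s^2
sin^2(90) = 1
Using H = v0^2 * sin^2(theta) / (2*g)
H = 50^2 * 1 / (2*10)
H = 2500 * 1 / 20
H = 2500 / 20
H = 125 m

125 m


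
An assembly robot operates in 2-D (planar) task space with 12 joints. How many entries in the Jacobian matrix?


Given: task space dimension = 2, joints = 12
Jacobian is a 2 x 12 matrix
Total entries = rows * columns
Total = 2 * 12
Total = 24

24


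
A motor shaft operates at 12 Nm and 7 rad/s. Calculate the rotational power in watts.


Given: tau = 12 Nm, omega = 7 rad/s
Using P = tau * omega
P = 12 * 7
P = 84 W

84 W


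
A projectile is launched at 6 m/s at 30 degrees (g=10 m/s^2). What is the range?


Given: v0 = 6 m/s, theta = 30 deg, g = 10 m/s^2
sin(2*30) = sin(60) = sqrt(3)/2
Using R = v0^2 * sin(2*theta) / g
R = 6^2 * (sqrt(3)/2) / 10
R = 36 * sqrt(3) / 20
R = 9/5*sqrt(3) m

9/5*sqrt(3) m


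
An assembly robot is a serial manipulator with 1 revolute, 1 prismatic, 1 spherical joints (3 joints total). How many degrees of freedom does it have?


Given: serial robot with 1 revolute, 1 prismatic, 1 spherical joints
DOF contribution per joint type: revolute=1, prismatic=1, spherical=3, fixed=0
DOF = 1*1 + 1*1 + 1*3
DOF = 5

5


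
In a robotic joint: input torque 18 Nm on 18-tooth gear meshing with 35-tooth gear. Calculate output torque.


Given: N1 = 18, N2 = 35, T1 = 18 Nm
Using T2/T1 = N2/N1
T2 = T1 * N2 / N1
T2 = 18 * 35 / 18
T2 = 630 / 18
T2 = 35 Nm

35 Nm


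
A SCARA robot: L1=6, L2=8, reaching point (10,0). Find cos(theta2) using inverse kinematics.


Given: L1 = 6, L2 = 8, target (x, y) = (10, 0)
Using cos(theta2) = (x^2 + y^2 - L1^2 - L2^2) / (2*L1*L2)
x^2 + y^2 = 10^2 + 0 = 100
L1^2 + L2^2 = 36 + 64 = 100
Numerator = 100 - 100 = 0
Denominator = 2*6*8 = 96
cos(theta2) = 0/96 = 0

0


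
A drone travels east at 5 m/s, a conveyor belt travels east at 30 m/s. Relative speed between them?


Given: v_A = 5 m/s east, v_B = 30 m/s east
Both move in the same direction; relative speed = |v_A - v_B|
|5 - 30| = |-25|
= 25 m/s

25 m/s


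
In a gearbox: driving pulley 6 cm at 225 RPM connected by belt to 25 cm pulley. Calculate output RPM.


Given: D1 = 6 cm, w1 = 225 RPM, D2 = 25 cm
Using D1*w1 = D2*w2
w2 = D1*w1 / D2
w2 = 6*225 / 25
w2 = 1350 / 25
w2 = 54 RPM

54 RPM


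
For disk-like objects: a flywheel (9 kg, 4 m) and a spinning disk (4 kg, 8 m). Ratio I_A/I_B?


Given: M1=9 kg, R1=4 m, M2=4 kg, R2=8 m
For a disk: I = (1/2)*M*R^2, so I_A/I_B = (M1*R1^2)/(M2*R2^2)
M1*R1^2 = 9*16 = 144
M2*R2^2 = 4*64 = 256
I_A/I_B = 144/256 = 9/16

9/16


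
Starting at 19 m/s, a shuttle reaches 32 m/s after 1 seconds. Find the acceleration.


Given: initial velocity v0 = 19 m/s, final velocity v = 32 m/s, time t = 1 s
Using a = (v - v0) / t
a = (32 - 19) / 1
a = 13 / 1
a = 13 m/s^2

13 m/s^2


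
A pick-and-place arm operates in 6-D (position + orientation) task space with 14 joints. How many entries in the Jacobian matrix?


Given: task space dimension = 6, joints = 14
Jacobian is a 6 x 14 matrix
Total entries = rows * columns
Total = 6 * 14
Total = 84

84


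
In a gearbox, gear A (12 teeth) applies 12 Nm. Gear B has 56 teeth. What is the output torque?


Given: N1 = 12, N2 = 56, T1 = 12 Nm
Using T2/T1 = N2/N1
T2 = T1 * N2 / N1
T2 = 12 * 56 / 12
T2 = 672 / 12
T2 = 56 Nm

56 Nm


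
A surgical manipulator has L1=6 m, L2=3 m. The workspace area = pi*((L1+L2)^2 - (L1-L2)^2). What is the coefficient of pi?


Given: L1 = 6, L2 = 3
(L1+L2)^2 = (9)^2 = 81
(L1-L2)^2 = (3)^2 = 9
Difference = 81 - 9 = 72
This equals 4*L1*L2 = 4*6*3 = 72
Workspace area = 72*pi

72


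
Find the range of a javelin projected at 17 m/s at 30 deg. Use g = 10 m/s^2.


Given: v0 = 17 m/s, theta = 30 deg, g = 10 m/s^2
sin(2*30) = sin(60) = sqrt(3)/2
Using R = v0^2 * sin(2*theta) / g
R = 17^2 * (sqrt(3)/2) / 10
R = 289 * sqrt(3) / 20
R = 289/20*sqrt(3) m

289/20*sqrt(3) m


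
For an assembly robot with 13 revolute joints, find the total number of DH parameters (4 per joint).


Given: 13 joints, 4 DH parameters per joint (d, theta, a, alpha)
Total DH parameters = number_of_joints * 4
Total = 13 * 4
Total = 52

52


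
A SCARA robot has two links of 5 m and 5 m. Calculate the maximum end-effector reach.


Given: L1 = 5 m, L2 = 5 m
For a 2-link planar arm, max reach = L1 + L2 (fully extended)
Max reach = 5 + 5
Max reach = 10 m

10 m


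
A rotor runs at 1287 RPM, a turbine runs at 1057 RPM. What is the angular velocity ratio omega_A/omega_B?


Given: RPM_A = 1287, RPM_B = 1057
omega = 2*pi*RPM/60, so omega_A/omega_B = RPM_A / RPM_B
omega_A/omega_B = 1287 / 1057
omega_A/omega_B = 1287/1057

1287/1057


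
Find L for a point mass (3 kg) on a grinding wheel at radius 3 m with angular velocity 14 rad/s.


Given: m = 3 kg, r = 3 m, omega = 14 rad/s
For a point mass: I = m*r^2
I = 3*3^2 = 3*9 = 27
L = I*omega = 27*14
L = 378 kg*m^2/s

378 kg*m^2/s


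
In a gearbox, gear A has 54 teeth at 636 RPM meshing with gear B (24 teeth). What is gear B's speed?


Given: N1 = 54 teeth, w1 = 636 RPM, N2 = 24 teeth
Using N1*w1 = N2*w2
w2 = N1*w1 / N2
w2 = 54*636 / 24
w2 = 34344 / 24
w2 = 1431 RPM

1431 RPM


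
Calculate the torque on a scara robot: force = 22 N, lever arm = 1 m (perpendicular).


Given: F = 22 N, r = 1 m, angle = 90 deg (perpendicular)
Using tau = F * r * sin(90)
sin(90) = 1
tau = 22 * 1 * 1
tau = 22 Nm

22 Nm


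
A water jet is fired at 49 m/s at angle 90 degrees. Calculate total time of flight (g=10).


Given: v0 = 49 m/s, theta = 90 deg, g = 10 m/s^2
sin(90) = 1
Using T = 2*v0*sin(theta) / g
T = 2*49*1 / 10
T = 98 / 10
T = 49/5 s

49/5 s


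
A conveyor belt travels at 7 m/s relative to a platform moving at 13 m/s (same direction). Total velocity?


Given: object velocity = 7 m/s, platform velocity = 13 m/s (same direction)
Using classical velocity addition: v_total = v_object + v_platform
v_total = 7 + 13
v_total = 20 m/s

20 m/s


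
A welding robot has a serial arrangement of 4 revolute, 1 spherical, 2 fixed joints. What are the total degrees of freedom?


Given: serial robot with 4 revolute, 1 spherical, 2 fixed joints
DOF contribution per joint type: revolute=1, prismatic=1, spherical=3, fixed=0
DOF = 4*1 + 1*3 + 2*0
DOF = 7

7


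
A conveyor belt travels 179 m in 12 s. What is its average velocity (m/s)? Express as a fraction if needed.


Given: distance d = 179 m, time t = 12 s
Using v = d / t
v = 179 / 12
v = 179/12 m/s

179/12 m/s


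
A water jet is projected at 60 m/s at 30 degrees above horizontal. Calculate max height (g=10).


Given: v0 = 60 m/s, theta = 30 deg, g = 10 m/s^2
sin^2(30) = 1/4
Using H = v0^2 * sin^2(theta) / (2*g)
H = 60^2 * 1/4 / (2*10)
H = 3600 * 1/4 / 20
H = 900 / 20
H = 45 m

45 m


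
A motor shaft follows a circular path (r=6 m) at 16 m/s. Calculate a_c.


Given: v = 16 m/s, r = 6 m
Using a_c = v^2 / r
a_c = 16^2 / 6
a_c = 256 / 6
a_c = 128/3 m/s^2

128/3 m/s^2


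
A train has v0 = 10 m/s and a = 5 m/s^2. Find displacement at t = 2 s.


Given: v0 = 10 m/s, a = 5 m/s^2, t = 2 s
Using s = v0*t + (1/2)*a*t^2
s = 10*2 + (1/2)*5*2^2
s = 20 + (1/2)*20
s = 20 + 10
s = 30

30 m


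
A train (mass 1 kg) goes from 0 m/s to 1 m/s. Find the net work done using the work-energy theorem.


Given: m = 1 kg, v0 = 0 m/s, v = 1 m/s
Using W = (1/2)*m*(v^2 - v0^2)
v^2 = 1^2 = 1
v0^2 = 0^2 = 0
v^2 - v0^2 = 1 - 0 = 1
W = (1/2)*1*1 = 1/2 J

1/2 J


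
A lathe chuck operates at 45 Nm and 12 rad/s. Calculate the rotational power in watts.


Given: tau = 45 Nm, omega = 12 rad/s
Using P = tau * omega
P = 45 * 12
P = 540 W

540 W


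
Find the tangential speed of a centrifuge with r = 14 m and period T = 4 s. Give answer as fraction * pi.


Given: radius r = 14 m, period T = 4 s
Using v = 2*pi*r / T
v = 2*pi*14 / 4
v = 28*pi / 4
v = 7*pi m/s

7*pi m/s


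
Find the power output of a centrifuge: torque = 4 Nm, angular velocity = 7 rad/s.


Given: tau = 4 Nm, omega = 7 rad/s
Using P = tau * omega
P = 4 * 7
P = 28 W

28 W


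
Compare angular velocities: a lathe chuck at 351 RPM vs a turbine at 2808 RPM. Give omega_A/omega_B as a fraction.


Given: RPM_A = 351, RPM_B = 2808
omega = 2*pi*RPM/60, so omega_A/omega_B = RPM_A / RPM_B
omega_A/omega_B = 351 / 2808
omega_A/omega_B = 1/8

1/8


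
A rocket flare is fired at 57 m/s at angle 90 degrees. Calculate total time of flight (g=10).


Given: v0 = 57 m/s, theta = 90 deg, g = 10 m/s^2
sin(90) = 1
Using T = 2*v0*sin(theta) / g
T = 2*57*1 / 10
T = 114 / 10
T = 57/5 s

57/5 s


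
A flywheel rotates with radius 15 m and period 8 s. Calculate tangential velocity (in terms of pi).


Given: radius r = 15 m, period T = 8 s
Using v = 2*pi*r / T
v = 2*pi*15 / 8
v = 30*pi / 8
v = 15/4*pi m/s

15/4*pi m/s


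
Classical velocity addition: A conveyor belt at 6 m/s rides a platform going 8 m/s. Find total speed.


Given: object velocity = 6 m/s, platform velocity = 8 m/s (same direction)
Using classical velocity addition: v_total = v_object + v_platform
v_total = 6 + 8
v_total = 14 m/s

14 m/s


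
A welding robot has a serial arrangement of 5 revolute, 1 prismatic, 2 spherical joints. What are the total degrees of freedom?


Given: serial robot with 5 revolute, 1 prismatic, 2 spherical joints
DOF contribution per joint type: revolute=1, prismatic=1, spherical=3, fixed=0
DOF = 5*1 + 1*1 + 2*3
DOF = 12

12


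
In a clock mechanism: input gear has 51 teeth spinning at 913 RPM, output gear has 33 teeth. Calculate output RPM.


Given: N1 = 51 teeth, w1 = 913 RPM, N2 = 33 teeth
Using N1*w1 = N2*w2
w2 = N1*w1 / N2
w2 = 51*913 / 33
w2 = 46563 / 33
w2 = 1411 RPM

1411 RPM


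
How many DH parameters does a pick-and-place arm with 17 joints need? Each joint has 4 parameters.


Given: 17 joints, 4 DH parameters per joint (d, theta, a, alpha)
Total DH parameters = number_of_joints * 4
Total = 17 * 4
Total = 68

68


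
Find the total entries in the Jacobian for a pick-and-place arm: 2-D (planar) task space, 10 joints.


Given: task space dimension = 2, joints = 10
Jacobian is a 2 x 10 matrix
Total entries = rows * columns
Total = 2 * 10
Total = 20

20


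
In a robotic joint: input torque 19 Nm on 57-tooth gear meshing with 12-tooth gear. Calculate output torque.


Given: N1 = 57, N2 = 12, T1 = 19 Nm
Using T2/T1 = N2/N1
T2 = T1 * N2 / N1
T2 = 19 * 12 / 57
T2 = 228 / 57
T2 = 4 Nm

4 Nm


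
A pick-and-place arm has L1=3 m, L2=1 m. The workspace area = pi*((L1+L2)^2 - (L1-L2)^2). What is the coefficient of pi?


Given: L1 = 3, L2 = 1
(L1+L2)^2 = (4)^2 = 16
(L1-L2)^2 = (2)^2 = 4
Difference = 16 - 4 = 12
This equals 4*L1*L2 = 4*3*1 = 12
Workspace area = 12*pi

12


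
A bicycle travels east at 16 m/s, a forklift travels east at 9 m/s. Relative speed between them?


Given: v_A = 16 m/s east, v_B = 9 m/s east
Both move in the same direction; relative speed = |v_A - v_B|
|16 - 9| = |7|
= 7 m/s

7 m/s


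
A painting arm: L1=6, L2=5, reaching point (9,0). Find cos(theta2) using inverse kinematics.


Given: L1 = 6, L2 = 5, target (x, y) = (9, 0)
Using cos(theta2) = (x^2 + y^2 - L1^2 - L2^2) / (2*L1*L2)
x^2 + y^2 = 9^2 + 0 = 81
L1^2 + L2^2 = 36 + 25 = 61
Numerator = 81 - 61 = 20
Denominator = 2*6*5 = 60
cos(theta2) = 20/60 = 1/3

1/3


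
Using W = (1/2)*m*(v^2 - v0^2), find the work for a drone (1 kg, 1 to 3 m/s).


Given: m = 1 kg, v0 = 1 m/s, v = 3 m/s
Using W = (1/2)*m*(v^2 - v0^2)
v^2 = 3^2 = 9
v0^2 = 1^2 = 1
v^2 - v0^2 = 9 - 1 = 8
W = (1/2)*1*8 = 4 J

4 J


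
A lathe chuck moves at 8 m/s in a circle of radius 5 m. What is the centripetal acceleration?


Given: v = 8 m/s, r = 5 m
Using a_c = v^2 / r
a_c = 8^2 / 5
a_c = 64 / 5
a_c = 64/5 m/s^2

64/5 m/s^2


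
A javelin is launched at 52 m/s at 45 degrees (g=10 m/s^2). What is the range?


Given: v0 = 52 m/s, theta = 45 deg, g = 10 m/s^2
sin(2*45) = sin(90) = 1
Using R = v0^2 * sin(2*theta) / g
R = 52^2 * 1 / 10
R = 2704 / 10
R = 1352/5 m

1352/5 m


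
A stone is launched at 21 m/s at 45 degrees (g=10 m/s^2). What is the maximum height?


Given: v0 = 21 m/s, theta = 45 deg, g = 10 m/s^2
sin^2(45) = 1/2
Using H = v0^2 * sin^2(theta) / (2*g)
H = 21^2 * 1/2 / (2*10)
H = 441 * 1/2 / 20
H = 441/2 / 20
H = 441/40 m

441/40 m


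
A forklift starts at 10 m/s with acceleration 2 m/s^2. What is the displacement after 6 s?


Given: v0 = 10 m/s, a = 2 m/s^2, t = 6 s
Using s = v0*t + (1/2)*a*t^2
s = 10*6 + (1/2)*2*6^2
s = 60 + (1/2)*72
s = 60 + 36
s = 96

96 m


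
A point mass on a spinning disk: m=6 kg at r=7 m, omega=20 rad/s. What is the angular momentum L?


Given: m = 6 kg, r = 7 m, omega = 20 rad/s
For a point mass: I = m*r^2
I = 6*7^2 = 6*49 = 294
L = I*omega = 294*20
L = 5880 kg*m^2/s

5880 kg*m^2/s


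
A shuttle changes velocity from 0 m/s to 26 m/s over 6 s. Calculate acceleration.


Given: initial velocity v0 = 0 m/s, final velocity v = 26 m/s, time t = 6 s
Using a = (v - v0) / t
a = (26 - 0) / 6
a = 26 / 6
a = 13/3 m/s^2

13/3 m/s^2


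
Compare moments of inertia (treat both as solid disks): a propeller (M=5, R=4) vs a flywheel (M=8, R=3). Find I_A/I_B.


Given: M1=5 kg, R1=4 m, M2=8 kg, R2=3 m
For a disk: I = (1/2)*M*R^2, so I_A/I_B = (M1*R1^2)/(M2*R2^2)
M1*R1^2 = 5*16 = 80
M2*R2^2 = 8*9 = 72
I_A/I_B = 80/72 = 10/9

10/9


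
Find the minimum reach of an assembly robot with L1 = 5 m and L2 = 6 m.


Given: L1 = 5 m, L2 = 6 m
For a 2-link planar arm, min reach = |L1 - L2| (second link folded back)
Min reach = |5 - 6|
Min reach = 1 m

1 m


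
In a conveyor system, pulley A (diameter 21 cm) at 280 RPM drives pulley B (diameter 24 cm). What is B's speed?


Given: D1 = 21 cm, w1 = 280 RPM, D2 = 24 cm
Using D1*w1 = D2*w2
w2 = D1*w1 / D2
w2 = 21*280 / 24
w2 = 5880 / 24
w2 = 245 RPM

245 RPM


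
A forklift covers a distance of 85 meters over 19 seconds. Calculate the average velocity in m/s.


Given: distance d = 85 m, time t = 19 s
Using v = d / t
v = 85 / 19
v = 85/19 m/s

85/19 m/s


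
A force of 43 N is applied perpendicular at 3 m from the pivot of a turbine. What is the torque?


Given: F = 43 N, r = 3 m, angle = 90 deg (perpendicular)
Using tau = F * r * sin(90)
sin(90) = 1
tau = 43 * 3 * 1
tau = 129 Nm

129 Nm


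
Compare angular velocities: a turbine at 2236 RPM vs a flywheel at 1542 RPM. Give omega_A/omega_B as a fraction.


Given: RPM_A = 2236, RPM_B = 1542
omega = 2*pi*RPM/60, so omega_A/omega_B = RPM_A / RPM_B
omega_A/omega_B = 2236 / 1542
omega_A/omega_B = 1118/771

1118/771


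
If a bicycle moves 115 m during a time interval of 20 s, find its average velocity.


Given: distance d = 115 m, time t = 20 s
Using v = d / t
v = 115 / 20
v = 23/4 m/s

23/4 m/s


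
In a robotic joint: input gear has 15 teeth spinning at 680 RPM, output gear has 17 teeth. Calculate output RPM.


Given: N1 = 15 teeth, w1 = 680 RPM, N2 = 17 teeth
Using N1*w1 = N2*w2
w2 = N1*w1 / N2
w2 = 15*680 / 17
w2 = 10200 / 17
w2 = 600 RPM

600 RPM


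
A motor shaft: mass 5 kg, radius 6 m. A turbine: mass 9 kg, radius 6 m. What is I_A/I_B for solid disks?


Given: M1=5 kg, R1=6 m, M2=9 kg, R2=6 m
For a disk: I = (1/2)*M*R^2, so I_A/I_B = (M1*R1^2)/(M2*R2^2)
M1*R1^2 = 5*36 = 180
M2*R2^2 = 9*36 = 324
I_A/I_B = 180/324 = 5/9

5/9


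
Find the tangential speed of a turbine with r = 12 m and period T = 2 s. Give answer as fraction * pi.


Given: radius r = 12 m, period T = 2 s
Using v = 2*pi*r / T
v = 2*pi*12 / 2
v = 24*pi / 2
v = 12*pi m/s

12*pi m/s


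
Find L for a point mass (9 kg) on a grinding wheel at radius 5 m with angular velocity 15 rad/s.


Given: m = 9 kg, r = 5 m, omega = 15 rad/s
For a point mass: I = m*r^2
I = 9*5^2 = 9*25 = 225
L = I*omega = 225*15
L = 3375 kg*m^2/s

3375 kg*m^2/s


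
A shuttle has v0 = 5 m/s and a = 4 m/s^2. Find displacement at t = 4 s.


Given: v0 = 5 m/s, a = 4 m/s^2, t = 4 s
Using s = v0*t + (1/2)*a*t^2
s = 5*4 + (1/2)*4*4^2
s = 20 + (1/2)*64
s = 20 + 32
s = 52

52 m


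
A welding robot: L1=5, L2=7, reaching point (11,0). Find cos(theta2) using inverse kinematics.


Given: L1 = 5, L2 = 7, target (x, y) = (11, 0)
Using cos(theta2) = (x^2 + y^2 - L1^2 - L2^2) / (2*L1*L2)
x^2 + y^2 = 11^2 + 0 = 121
L1^2 + L2^2 = 25 + 49 = 74
Numerator = 121 - 74 = 47
Denominator = 2*5*7 = 70
cos(theta2) = 47/70 = 47/70

47/70


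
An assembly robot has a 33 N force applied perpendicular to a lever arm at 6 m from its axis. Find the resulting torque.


Given: F = 33 N, r = 6 m, angle = 90 deg (perpendicular)
Using tau = F * r * sin(90)
sin(90) = 1
tau = 33 * 6 * 1
tau = 198 Nm

198 Nm


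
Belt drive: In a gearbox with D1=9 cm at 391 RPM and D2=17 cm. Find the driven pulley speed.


Given: D1 = 9 cm, w1 = 391 RPM, D2 = 17 cm
Using D1*w1 = D2*w2
w2 = D1*w1 / D2
w2 = 9*391 / 17
w2 = 3519 / 17
w2 = 207 RPM

207 RPM


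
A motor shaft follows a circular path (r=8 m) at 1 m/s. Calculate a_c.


Given: v = 1 m/s, r = 8 m
Using a_c = v^2 / r
a_c = 1^2 / 8
a_c = 1 / 8
a_c = 1/8 m/s^2

1/8 m/s^2


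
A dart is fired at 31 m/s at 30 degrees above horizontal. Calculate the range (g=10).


Given: v0 = 31 m/s, theta = 30 deg, g = 10 m/s^2
sin(2*30) = sin(60) = sqrt(3)/2
Using R = v0^2 * sin(2*theta) / g
R = 31^2 * (sqrt(3)/2) / 10
R = 961 * sqrt(3) / 20
R = 961/20*sqrt(3) m

961/20*sqrt(3) m


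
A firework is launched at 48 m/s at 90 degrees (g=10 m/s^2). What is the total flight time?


Given: v0 = 48 m/s, theta = 90 deg, g = 10 m/s^2
sin(90) = 1
Using T = 2*v0*sin(theta) / g
T = 2*48*1 / 10
T = 96 / 10
T = 48/5 s

48/5 s


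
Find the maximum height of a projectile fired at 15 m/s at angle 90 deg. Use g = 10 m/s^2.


Given: v0 = 15 m/s, theta = 90 deg, g = 10 m/s^2
sin^2(90) = 1
Using H = v0^2 * sin^2(theta) / (2*g)
H = 15^2 * 1 / (2*10)
H = 225 * 1 / 20
H = 225 / 20
H = 45/4 m

45/4 m


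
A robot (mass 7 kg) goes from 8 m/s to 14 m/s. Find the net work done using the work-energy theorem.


Given: m = 7 kg, v0 = 8 m/s, v = 14 m/s
Using W = (1/2)*m*(v^2 - v0^2)
v^2 = 14^2 = 196
v0^2 = 8^2 = 64
v^2 - v0^2 = 196 - 64 = 132
W = (1/2)*7*132 = 462 J

462 J


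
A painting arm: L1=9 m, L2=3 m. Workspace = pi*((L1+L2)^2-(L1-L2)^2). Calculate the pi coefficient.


Given: L1 = 9, L2 = 3
(L1+L2)^2 = (12)^2 = 144
(L1-L2)^2 = (6)^2 = 36
Difference = 144 - 36 = 108
This equals 4*L1*L2 = 4*9*3 = 108
Workspace area = 108*pi

108


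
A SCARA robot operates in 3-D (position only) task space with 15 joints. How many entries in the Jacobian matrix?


Given: task space dimension = 3, joints = 15
Jacobian is a 3 x 15 matrix
Total entries = rows * columns
Total = 3 * 15
Total = 45

45


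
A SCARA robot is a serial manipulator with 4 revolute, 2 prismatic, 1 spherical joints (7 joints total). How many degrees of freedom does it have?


Given: serial robot with 4 revolute, 2 prismatic, 1 spherical joints
DOF contribution per joint type: revolute=1, prismatic=1, spherical=3, fixed=0
DOF = 4*1 + 2*1 + 1*3
DOF = 9

9


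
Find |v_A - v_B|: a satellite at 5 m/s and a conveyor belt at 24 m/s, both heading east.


Given: v_A = 5 m/s east, v_B = 24 m/s east
Both move in the same direction; relative speed = |v_A - v_B|
|5 - 24| = |-19|
= 19 m/s

19 m/s


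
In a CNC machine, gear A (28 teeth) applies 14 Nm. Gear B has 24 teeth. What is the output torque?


Given: N1 = 28, N2 = 24, T1 = 14 Nm
Using T2/T1 = N2/N1
T2 = T1 * N2 / N1
T2 = 14 * 24 / 28
T2 = 336 / 28
T2 = 12 Nm

12 Nm


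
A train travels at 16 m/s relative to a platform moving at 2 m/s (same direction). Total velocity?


Given: object velocity = 16 m/s, platform velocity = 2 m/s (same direction)
Using classical velocity addition: v_total = v_object + v_platform
v_total = 16 + 2
v_total = 18 m/s

18 m/s


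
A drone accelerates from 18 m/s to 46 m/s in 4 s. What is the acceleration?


Given: initial velocity v0 = 18 m/s, final velocity v = 46 m/s, time t = 4 s
Using a = (v - v0) / t
a = (46 - 18) / 4
a = 28 / 4
a = 7 m/s^2

7 m/s^2


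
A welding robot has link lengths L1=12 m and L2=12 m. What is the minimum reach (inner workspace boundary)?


Given: L1 = 12 m, L2 = 12 m
For a 2-link planar arm, min reach = |L1 - L2| (second link folded back)
Min reach = |12 - 12|
Min reach = 0 m

0 m


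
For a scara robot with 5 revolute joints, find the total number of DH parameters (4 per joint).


Given: 5 joints, 4 DH parameters per joint (d, theta, a, alpha)
Total DH parameters = number_of_joints * 4
Total = 5 * 4
Total = 20

20


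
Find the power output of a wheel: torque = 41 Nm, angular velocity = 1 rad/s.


Given: tau = 41 Nm, omega = 1 rad/s
Using P = tau * omega
P = 41 * 1
P = 41 W

41 W


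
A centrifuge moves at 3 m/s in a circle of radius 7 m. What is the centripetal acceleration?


Given: v = 3 m/s, r = 7 m
Using a_c = v^2 / r
a_c = 3^2 / 7
a_c = 9 / 7
a_c = 9/7 m/s^2

9/7 m/s^2


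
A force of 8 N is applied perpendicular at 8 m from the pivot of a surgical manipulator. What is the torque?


Given: F = 8 N, r = 8 m, angle = 90 deg (perpendicular)
Using tau = F * r * sin(90)
sin(90) = 1
tau = 8 * 8 * 1
tau = 64 Nm

64 Nm


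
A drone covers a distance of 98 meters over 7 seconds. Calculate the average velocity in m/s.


Given: distance d = 98 m, time t = 7 s
Using v = d / t
v = 98 / 7
v = 14 m/s

14 m/s


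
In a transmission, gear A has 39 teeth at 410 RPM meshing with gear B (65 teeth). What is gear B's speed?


Given: N1 = 39 teeth, w1 = 410 RPM, N2 = 65 teeth
Using N1*w1 = N2*w2
w2 = N1*w1 / N2
w2 = 39*410 / 65
w2 = 15990 / 65
w2 = 246 RPM

246 RPM


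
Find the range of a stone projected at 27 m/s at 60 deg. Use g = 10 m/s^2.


Given: v0 = 27 m/s, theta = 60 deg, g = 10 m/s^2
sin(2*60) = sin(120) = sqrt(3)/2
Using R = v0^2 * sin(2*theta) / g
R = 27^2 * (sqrt(3)/2) / 10
R = 729 * sqrt(3) / 20
R = 729/20*sqrt(3) m

729/20*sqrt(3) m


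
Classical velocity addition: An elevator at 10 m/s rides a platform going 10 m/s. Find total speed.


Given: object velocity = 10 m/s, platform velocity = 10 m/s (same direction)
Using classical velocity addition: v_total = v_object + v_platform
v_total = 10 + 10
v_total = 20 m/s

20 m/s


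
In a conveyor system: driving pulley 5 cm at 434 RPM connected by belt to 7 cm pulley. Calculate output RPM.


Given: D1 = 5 cm, w1 = 434 RPM, D2 = 7 cm
Using D1*w1 = D2*w2
w2 = D1*w1 / D2
w2 = 5*434 / 7
w2 = 2170 / 7
w2 = 310 RPM

310 RPM


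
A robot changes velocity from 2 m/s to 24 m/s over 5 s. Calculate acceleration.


Given: initial velocity v0 = 2 m/s, final velocity v = 24 m/s, time t = 5 s
Using a = (v - v0) / t
a = (24 - 2) / 5
a = 22 / 5
a = 22/5 m/s^2

22/5 m/s^2


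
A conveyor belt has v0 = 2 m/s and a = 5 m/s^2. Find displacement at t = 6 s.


Given: v0 = 2 m/s, a = 5 m/s^2, t = 6 s
Using s = v0*t + (1/2)*a*t^2
s = 2*6 + (1/2)*5*6^2
s = 12 + (1/2)*180
s = 12 + 90
s = 102

102 m


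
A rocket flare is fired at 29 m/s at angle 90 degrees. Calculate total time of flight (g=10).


Given: v0 = 29 m/s, theta = 90 deg, g = 10 m/s^2
sin(90) = 1
Using T = 2*v0*sin(theta) / g
T = 2*29*1 / 10
T = 58 / 10
T = 29/5 s

29/5 s


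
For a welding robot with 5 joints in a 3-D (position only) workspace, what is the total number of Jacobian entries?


Given: task space dimension = 3, joints = 5
Jacobian is a 3 x 5 matrix
Total entries = rows * columns
Total = 3 * 5
Total = 15

15


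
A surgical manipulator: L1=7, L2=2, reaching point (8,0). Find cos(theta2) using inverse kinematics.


Given: L1 = 7, L2 = 2, target (x, y) = (8, 0)
Using cos(theta2) = (x^2 + y^2 - L1^2 - L2^2) / (2*L1*L2)
x^2 + y^2 = 8^2 + 0 = 64
L1^2 + L2^2 = 49 + 4 = 53
Numerator = 64 - 53 = 11
Denominator = 2*7*2 = 28
cos(theta2) = 11/28 = 11/28

11/28


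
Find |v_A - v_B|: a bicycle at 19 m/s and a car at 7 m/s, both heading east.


Given: v_A = 19 m/s east, v_B = 7 m/s east
Both move in the same direction; relative speed = |v_A - v_B|
|19 - 7| = |12|
= 12 m/s

12 m/s


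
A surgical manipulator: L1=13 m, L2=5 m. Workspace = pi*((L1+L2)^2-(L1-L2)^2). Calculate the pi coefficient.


Given: L1 = 13, L2 = 5
(L1+L2)^2 = (18)^2 = 324
(L1-L2)^2 = (8)^2 = 64
Difference = 324 - 64 = 260
This equals 4*L1*L2 = 4*13*5 = 260
Workspace area = 260*pi

260


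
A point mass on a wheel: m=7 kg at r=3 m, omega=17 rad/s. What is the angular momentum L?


Given: m = 7 kg, r = 3 m, omega = 17 rad/s
For a point mass: I = m*r^2
I = 7*3^2 = 7*9 = 63
L = I*omega = 63*17
L = 1071 kg*m^2/s

1071 kg*m^2/s


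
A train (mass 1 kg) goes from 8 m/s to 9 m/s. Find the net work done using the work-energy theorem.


Given: m = 1 kg, v0 = 8 m/s, v = 9 m/s
Using W = (1/2)*m*(v^2 - v0^2)
v^2 = 9^2 = 81
v0^2 = 8^2 = 64
v^2 - v0^2 = 81 - 64 = 17
W = (1/2)*1*17 = 17/2 J

17/2 J


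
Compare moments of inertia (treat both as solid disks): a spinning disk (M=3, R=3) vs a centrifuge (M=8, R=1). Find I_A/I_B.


Given: M1=3 kg, R1=3 m, M2=8 kg, R2=1 m
For a disk: I = (1/2)*M*R^2, so I_A/I_B = (M1*R1^2)/(M2*R2^2)
M1*R1^2 = 3*9 = 27
M2*R2^2 = 8*1 = 8
I_A/I_B = 27/8 = 27/8

27/8


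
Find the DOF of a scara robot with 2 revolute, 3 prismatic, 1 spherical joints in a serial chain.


Given: serial robot with 2 revolute, 3 prismatic, 1 spherical joints
DOF contribution per joint type: revolute=1, prismatic=1, spherical=3, fixed=0
DOF = 2*1 + 3*1 + 1*3
DOF = 8

8


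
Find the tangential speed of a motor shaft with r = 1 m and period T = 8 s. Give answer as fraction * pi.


Given: radius r = 1 m, period T = 8 s
Using v = 2*pi*r / T
v = 2*pi*1 / 8
v = 2*pi / 8
v = 1/4*pi m/s

1/4*pi m/s


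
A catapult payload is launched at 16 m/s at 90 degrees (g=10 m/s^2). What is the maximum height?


Given: v0 = 16 m/s, theta = 90 deg, g = 10 m/s^2
sin^2(90) = 1
Using H = v0^2 * sin^2(theta) / (2*g)
H = 16^2 * 1 / (2*10)
H = 256 * 1 / 20
H = 256 / 20
H = 64/5 m

64/5 m


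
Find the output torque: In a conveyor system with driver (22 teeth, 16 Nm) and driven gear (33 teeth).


Given: N1 = 22, N2 = 33, T1 = 16 Nm
Using T2/T1 = N2/N1
T2 = T1 * N2 / N1
T2 = 16 * 33 / 22
T2 = 528 / 22
T2 = 24 Nm

24 Nm


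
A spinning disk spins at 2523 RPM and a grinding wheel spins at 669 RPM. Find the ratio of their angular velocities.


Given: RPM_A = 2523, RPM_B = 669
omega = 2*pi*RPM/60, so omega_A/omega_B = RPM_A / RPM_B
omega_A/omega_B = 2523 / 669
omega_A/omega_B = 841/223

841/223


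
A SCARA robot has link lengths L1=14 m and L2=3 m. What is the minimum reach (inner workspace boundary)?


Given: L1 = 14 m, L2 = 3 m
For a 2-link planar arm, min reach = |L1 - L2| (second link folded back)
Min reach = |14 - 3|
Min reach = 11 m

11 m


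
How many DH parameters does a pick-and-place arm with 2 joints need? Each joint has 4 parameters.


Given: 2 joints, 4 DH parameters per joint (d, theta, a, alpha)
Total DH parameters = number_of_joints * 4
Total = 2 * 4
Total = 8

8


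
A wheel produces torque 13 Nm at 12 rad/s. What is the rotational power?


Given: tau = 13 Nm, omega = 12 rad/s
Using P = tau * omega
P = 13 * 12
P = 156 W

156 W


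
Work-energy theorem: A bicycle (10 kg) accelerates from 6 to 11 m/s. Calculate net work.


Given: m = 10 kg, v0 = 6 m/s, v = 11 m/s
Using W = (1/2)*m*(v^2 - v0^2)
v^2 = 11^2 = 121
v0^2 = 6^2 = 36
v^2 - v0^2 = 121 - 36 = 85
W = (1/2)*10*85 = 425 J

425 J


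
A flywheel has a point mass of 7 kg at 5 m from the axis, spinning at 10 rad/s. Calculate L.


Given: m = 7 kg, r = 5 m, omega = 10 rad/s
For a point mass: I = m*r^2
I = 7*5^2 = 7*25 = 175
L = I*omega = 175*10
L = 1750 kg*m^2/s

1750 kg*m^2/s


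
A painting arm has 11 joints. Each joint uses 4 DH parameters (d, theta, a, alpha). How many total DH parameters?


Given: 11 joints, 4 DH parameters per joint (d, theta, a, alpha)
Total DH parameters = number_of_joints * 4
Total = 11 * 4
Total = 44

44


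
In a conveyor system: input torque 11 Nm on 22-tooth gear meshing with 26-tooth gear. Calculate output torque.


Given: N1 = 22, N2 = 26, T1 = 11 Nm
Using T2/T1 = N2/N1
T2 = T1 * N2 / N1
T2 = 11 * 26 / 22
T2 = 286 / 22
T2 = 13 Nm

13 Nm


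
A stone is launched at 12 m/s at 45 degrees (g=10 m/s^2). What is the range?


Given: v0 = 12 m/s, theta = 45 deg, g = 10 m/s^2
sin(2*45) = sin(90) = 1
Using R = v0^2 * sin(2*theta) / g
R = 12^2 * 1 / 10
R = 144 / 10
R = 72/5 m

72/5 m


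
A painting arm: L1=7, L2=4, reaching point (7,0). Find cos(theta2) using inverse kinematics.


Given: L1 = 7, L2 = 4, target (x, y) = (7, 0)
Using cos(theta2) = (x^2 + y^2 - L1^2 - L2^2) / (2*L1*L2)
x^2 + y^2 = 7^2 + 0 = 49
L1^2 + L2^2 = 49 + 16 = 65
Numerator = 49 - 65 = -16
Denominator = 2*7*4 = 56
cos(theta2) = -16/56 = -2/7

-2/7


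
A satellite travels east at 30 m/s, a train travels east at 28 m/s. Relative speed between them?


Given: v_A = 30 m/s east, v_B = 28 m/s east
Both move in the same direction; relative speed = |v_A - v_B|
|30 - 28| = |2|
= 2 m/s

2 m/s


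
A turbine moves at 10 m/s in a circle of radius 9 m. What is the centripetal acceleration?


Given: v = 10 m/s, r = 9 m
Using a_c = v^2 / r
a_c = 10^2 / 9
a_c = 100 / 9
a_c = 100/9 m/s^2

100/9 m/s^2


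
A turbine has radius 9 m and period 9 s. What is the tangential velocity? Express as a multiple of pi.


Given: radius r = 9 m, period T = 9 s
Using v = 2*pi*r / T
v = 2*pi*9 / 9
v = 18*pi / 9
v = 2*pi m/s

2*pi m/s


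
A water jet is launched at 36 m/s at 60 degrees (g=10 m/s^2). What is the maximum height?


Given: v0 = 36 m/s, theta = 60 deg, g = 10 m/s^2
sin^2(60) = 3/4
Using H = v0^2 * sin^2(theta) / (2*g)
H = 36^2 * 3/4 / (2*10)
H = 1296 * 3/4 / 20
H = 972 / 20
H = 243/5 m

243/5 m


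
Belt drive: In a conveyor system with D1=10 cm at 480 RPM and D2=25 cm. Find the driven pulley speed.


Given: D1 = 10 cm, w1 = 480 RPM, D2 = 25 cm
Using D1*w1 = D2*w2
w2 = D1*w1 / D2
w2 = 10*480 / 25
w2 = 4800 / 25
w2 = 192 RPM

192 RPM


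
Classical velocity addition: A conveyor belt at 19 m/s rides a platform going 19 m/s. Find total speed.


Given: object velocity = 19 m/s, platform velocity = 19 m/s (same direction)
Using classical velocity addition: v_total = v_object + v_platform
v_total = 19 + 19
v_total = 38 m/s

38 m/s


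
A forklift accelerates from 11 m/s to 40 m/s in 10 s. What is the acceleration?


Given: initial velocity v0 = 11 m/s, final velocity v = 40 m/s, time t = 10 s
Using a = (v - v0) / t
a = (40 - 11) / 10
a = 29 / 10
a = 29/10 m/s^2

29/10 m/s^2


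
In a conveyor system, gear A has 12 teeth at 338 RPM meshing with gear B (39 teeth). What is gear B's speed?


Given: N1 = 12 teeth, w1 = 338 RPM, N2 = 39 teeth
Using N1*w1 = N2*w2
w2 = N1*w1 / N2
w2 = 12*338 / 39
w2 = 4056 / 39
w2 = 104 RPM

104 RPM


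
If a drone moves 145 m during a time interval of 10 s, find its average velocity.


Given: distance d = 145 m, time t = 10 s
Using v = d / t
v = 145 / 10
v = 29/2 m/s

29/2 m/s


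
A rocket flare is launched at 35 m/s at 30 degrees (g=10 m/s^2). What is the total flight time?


Given: v0 = 35 m/s, theta = 30 deg, g = 10 m/s^2
sin(30) = 1/2
Using T = 2*v0*sin(theta) / g
T = 2*35*1/2 / 10
T = 35 / 10
T = 7/2 s

7/2 s
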